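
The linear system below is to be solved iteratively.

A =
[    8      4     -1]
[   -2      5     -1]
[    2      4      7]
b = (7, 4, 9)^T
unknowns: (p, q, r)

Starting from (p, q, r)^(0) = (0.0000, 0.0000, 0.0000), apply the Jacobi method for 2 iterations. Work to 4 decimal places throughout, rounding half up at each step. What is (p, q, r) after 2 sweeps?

Iteration 1:
  p = (7 - (4)·0.0000 - (-1)·0.0000) / (8) = 0.8750
  q = (4 - (-2)·0.0000 - (-1)·0.0000) / (5) = 0.8000
  r = (9 - (2)·0.0000 - (4)·0.0000) / (7) = 1.2857
Iteration 2:
  p = (7 - (4)·0.8000 - (-1)·1.2857) / (8) = 0.6357
  q = (4 - (-2)·0.8750 - (-1)·1.2857) / (5) = 1.4071
  r = (9 - (2)·0.8750 - (4)·0.8000) / (7) = 0.5786

(0.6357, 1.4071, 0.5786)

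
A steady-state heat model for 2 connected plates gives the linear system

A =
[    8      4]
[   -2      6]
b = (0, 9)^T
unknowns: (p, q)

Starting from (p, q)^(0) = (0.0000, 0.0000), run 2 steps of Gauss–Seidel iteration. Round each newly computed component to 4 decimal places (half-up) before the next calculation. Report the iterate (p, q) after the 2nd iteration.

Iteration 1:
  p = (0 - (4)·0.0000) / (8) = 0.0000
  q = (9 - (-2)·0.0000) / (6) = 1.5000
Iteration 2:
  p = (0 - (4)·1.5000) / (8) = -0.7500
  q = (9 - (-2)·-0.7500) / (6) = 1.2500

(-0.7500, 1.2500)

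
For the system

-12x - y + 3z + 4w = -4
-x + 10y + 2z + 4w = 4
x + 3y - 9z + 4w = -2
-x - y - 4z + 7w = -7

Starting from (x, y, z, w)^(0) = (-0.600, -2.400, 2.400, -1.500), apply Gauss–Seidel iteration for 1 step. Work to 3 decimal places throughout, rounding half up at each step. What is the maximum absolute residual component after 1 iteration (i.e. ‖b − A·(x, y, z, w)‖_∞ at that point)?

8.435

Iteration 1:
  x = (-4 - (-1)·-2.400 - (3)·2.400 - (4)·-1.500) / (-12) = 0.633
  y = (4 - (-1)·0.633 - (2)·2.400 - (4)·-1.500) / (10) = 0.583
  z = (-2 - (1)·0.633 - (3)·0.583 - (4)·-1.500) / (-9) = -0.180
  w = (-7 - (-1)·0.633 - (-1)·0.583 - (-4)·-0.180) / (7) = -0.929
Residual b − A·x = (8.435, 2.879, -2.286, -0.001); ∞-norm = 8.435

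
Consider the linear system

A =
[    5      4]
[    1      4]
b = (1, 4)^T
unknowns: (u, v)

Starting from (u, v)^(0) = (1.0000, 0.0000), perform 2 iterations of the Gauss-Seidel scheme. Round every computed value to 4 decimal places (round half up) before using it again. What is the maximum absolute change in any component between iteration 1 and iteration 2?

Iteration 1:
  u = (1 - (4)·0.0000) / (5) = 0.2000
  v = (4 - (1)·0.2000) / (4) = 0.9500
Iteration 2:
  u = (1 - (4)·0.9500) / (5) = -0.5600
  v = (4 - (1)·-0.5600) / (4) = 1.1400
Change: (-0.7600, 0.1900) → max |·| = 0.7600

0.7600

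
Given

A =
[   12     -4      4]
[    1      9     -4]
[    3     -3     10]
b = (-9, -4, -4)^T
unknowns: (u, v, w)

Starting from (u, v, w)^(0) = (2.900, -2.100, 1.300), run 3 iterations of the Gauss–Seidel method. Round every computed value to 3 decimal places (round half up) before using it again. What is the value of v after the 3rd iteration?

-0.475

Iteration 1:
  u = (-9 - (-4)·-2.100 - (4)·1.300) / (12) = -1.883
  v = (-4 - (1)·-1.883 - (-4)·1.300) / (9) = 0.343
  w = (-4 - (3)·-1.883 - (-3)·0.343) / (10) = 0.268
Iteration 2:
  u = (-9 - (-4)·0.343 - (4)·0.268) / (12) = -0.725
  v = (-4 - (1)·-0.725 - (-4)·0.268) / (9) = -0.245
  w = (-4 - (3)·-0.725 - (-3)·-0.245) / (10) = -0.256
Iteration 3:
  u = (-9 - (-4)·-0.245 - (4)·-0.256) / (12) = -0.746
  v = (-4 - (1)·-0.746 - (-4)·-0.256) / (9) = -0.475
  w = (-4 - (3)·-0.746 - (-3)·-0.475) / (10) = -0.319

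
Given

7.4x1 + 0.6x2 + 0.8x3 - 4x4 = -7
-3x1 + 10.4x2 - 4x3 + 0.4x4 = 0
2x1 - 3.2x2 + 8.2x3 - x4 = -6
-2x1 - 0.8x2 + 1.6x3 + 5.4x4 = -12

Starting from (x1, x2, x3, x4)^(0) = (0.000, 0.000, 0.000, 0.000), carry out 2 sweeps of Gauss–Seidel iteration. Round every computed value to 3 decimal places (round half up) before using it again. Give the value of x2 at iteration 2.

-0.767

Iteration 1:
  x1 = (-7 - (0.6)·0.000 - (0.8)·0.000 - (-4)·0.000) / (7.4) = -0.946
  x2 = (0 - (-3)·-0.946 - (-4)·0.000 - (0.4)·0.000) / (10.4) = -0.273
  x3 = (-6 - (2)·-0.946 - (-3.2)·-0.273 - (-1)·0.000) / (8.2) = -0.608
  x4 = (-12 - (-2)·-0.946 - (-0.8)·-0.273 - (1.6)·-0.608) / (5.4) = -2.433
Iteration 2:
  x1 = (-7 - (0.6)·-0.273 - (0.8)·-0.608 - (-4)·-2.433) / (7.4) = -2.173
  x2 = (0 - (-3)·-2.173 - (-4)·-0.608 - (0.4)·-2.433) / (10.4) = -0.767
  x3 = (-6 - (2)·-2.173 - (-3.2)·-0.767 - (-1)·-2.433) / (8.2) = -0.798
  x4 = (-12 - (-2)·-2.173 - (-0.8)·-0.767 - (1.6)·-0.798) / (5.4) = -2.904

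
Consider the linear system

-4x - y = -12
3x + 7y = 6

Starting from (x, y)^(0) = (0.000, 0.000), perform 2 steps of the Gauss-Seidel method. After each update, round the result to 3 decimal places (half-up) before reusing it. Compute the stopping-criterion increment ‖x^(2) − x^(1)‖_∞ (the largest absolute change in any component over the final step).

0.107

Iteration 1:
  x = (-12 - (-1)·0.000) / (-4) = 3.000
  y = (6 - (3)·3.000) / (7) = -0.429
Iteration 2:
  x = (-12 - (-1)·-0.429) / (-4) = 3.107
  y = (6 - (3)·3.107) / (7) = -0.474
Change: (0.107, -0.045) → max |·| = 0.107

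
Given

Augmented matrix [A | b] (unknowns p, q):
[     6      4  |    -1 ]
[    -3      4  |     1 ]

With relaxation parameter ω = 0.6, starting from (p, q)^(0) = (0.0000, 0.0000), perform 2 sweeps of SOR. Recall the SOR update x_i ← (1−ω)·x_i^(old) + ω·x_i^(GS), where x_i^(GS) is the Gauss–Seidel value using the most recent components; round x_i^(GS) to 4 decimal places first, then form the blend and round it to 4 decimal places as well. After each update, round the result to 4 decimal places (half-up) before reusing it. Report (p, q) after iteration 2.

(-0.1820, 0.1101)

Iteration 1:
  p: GS value = (-1 - (4)·0.0000) / (6) = -0.1667;  p ← (1−ω)·0.0000 + ω·-0.1667 = -0.1000
  q: GS value = (1 - (-3)·-0.1000) / (4) = 0.1750;  q ← (1−ω)·0.0000 + ω·0.1750 = 0.1050
Iteration 2:
  p: GS value = (-1 - (4)·0.1050) / (6) = -0.2367;  p ← (1−ω)·-0.1000 + ω·-0.2367 = -0.1820
  q: GS value = (1 - (-3)·-0.1820) / (4) = 0.1135;  q ← (1−ω)·0.1050 + ω·0.1135 = 0.1101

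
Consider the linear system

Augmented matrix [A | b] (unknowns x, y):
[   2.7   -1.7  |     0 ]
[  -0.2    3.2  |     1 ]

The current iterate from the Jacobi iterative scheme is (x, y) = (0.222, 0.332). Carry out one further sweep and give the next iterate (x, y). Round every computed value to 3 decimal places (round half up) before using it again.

One sweep:
  x = (0 - (-1.7)·0.332) / (2.7) = 0.209
  y = (1 - (-0.2)·0.222) / (3.2) = 0.326

(0.209, 0.326)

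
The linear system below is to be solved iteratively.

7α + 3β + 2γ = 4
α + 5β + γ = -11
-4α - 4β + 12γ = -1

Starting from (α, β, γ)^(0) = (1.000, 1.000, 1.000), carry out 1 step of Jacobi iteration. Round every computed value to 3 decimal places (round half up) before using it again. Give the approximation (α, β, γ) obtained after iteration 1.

(-0.143, -2.600, 0.583)

Iteration 1:
  α = (4 - (3)·1.000 - (2)·1.000) / (7) = -0.143
  β = (-11 - (1)·1.000 - (1)·1.000) / (5) = -2.600
  γ = (-1 - (-4)·1.000 - (-4)·1.000) / (12) = 0.583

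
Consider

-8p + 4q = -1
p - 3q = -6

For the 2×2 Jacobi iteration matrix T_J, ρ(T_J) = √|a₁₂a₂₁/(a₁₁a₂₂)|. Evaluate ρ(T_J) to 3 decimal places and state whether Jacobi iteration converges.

0.408

a₁₂a₂₁/(a₁₁a₂₂) = (4)·(1) / ((-8)·(-3)) = 0.166667
ρ = √|0.166667| = √0.166667 = 0.408
ρ < 1, so Jacobi converges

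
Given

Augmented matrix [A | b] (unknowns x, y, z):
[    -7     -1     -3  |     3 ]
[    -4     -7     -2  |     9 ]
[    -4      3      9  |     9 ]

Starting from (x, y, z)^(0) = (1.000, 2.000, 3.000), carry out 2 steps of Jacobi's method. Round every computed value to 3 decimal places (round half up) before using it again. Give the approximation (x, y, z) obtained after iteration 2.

(-0.374, -0.365, 1.016)

Iteration 1:
  x = (3 - (-1)·2.000 - (-3)·3.000) / (-7) = -2.000
  y = (9 - (-4)·1.000 - (-2)·3.000) / (-7) = -2.714
  z = (9 - (-4)·1.000 - (3)·2.000) / (9) = 0.778
Iteration 2:
  x = (3 - (-1)·-2.714 - (-3)·0.778) / (-7) = -0.374
  y = (9 - (-4)·-2.000 - (-2)·0.778) / (-7) = -0.365
  z = (9 - (-4)·-2.000 - (3)·-2.714) / (9) = 1.016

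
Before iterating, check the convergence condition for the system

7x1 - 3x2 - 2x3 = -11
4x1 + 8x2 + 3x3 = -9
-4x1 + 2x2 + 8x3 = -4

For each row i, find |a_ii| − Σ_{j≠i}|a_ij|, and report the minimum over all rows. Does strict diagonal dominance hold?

1

row 1: |7| − (3+2) = 2
row 2: |8| − (4+3) = 1
row 3: |8| − (4+2) = 2
minimum over rows = 1 → strictly diagonally dominant (convergence guaranteed)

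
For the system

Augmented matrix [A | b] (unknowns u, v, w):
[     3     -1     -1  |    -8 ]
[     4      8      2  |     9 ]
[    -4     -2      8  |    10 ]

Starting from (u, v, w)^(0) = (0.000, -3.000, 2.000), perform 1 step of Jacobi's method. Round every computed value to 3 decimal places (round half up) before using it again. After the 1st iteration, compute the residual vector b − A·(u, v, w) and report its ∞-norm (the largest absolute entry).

Iteration 1:
  u = (-8 - (-1)·-3.000 - (-1)·2.000) / (3) = -3.000
  v = (9 - (4)·0.000 - (2)·2.000) / (8) = 0.625
  w = (10 - (-4)·0.000 - (-2)·-3.000) / (8) = 0.500
Residual b − A·x = (2.125, 15.000, -4.750); ∞-norm = 15.000

15.000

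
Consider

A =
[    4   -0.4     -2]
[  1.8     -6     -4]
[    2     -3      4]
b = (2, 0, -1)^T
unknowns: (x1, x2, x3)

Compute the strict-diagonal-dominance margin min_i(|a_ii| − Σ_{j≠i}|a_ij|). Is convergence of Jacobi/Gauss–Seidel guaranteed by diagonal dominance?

-1

row 1: |4| − (0.4+2) = 1.6
row 2: |-6| − (1.8+4) = 0.2
row 3: |4| − (2+3) = -1
minimum over rows = -1 → not strictly diagonally dominant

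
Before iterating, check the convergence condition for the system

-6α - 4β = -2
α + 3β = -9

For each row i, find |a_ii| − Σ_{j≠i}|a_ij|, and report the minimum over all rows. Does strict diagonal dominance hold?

2

row 1: |-6| − (4) = 2
row 2: |3| − (1) = 2
minimum over rows = 2 → strictly diagonally dominant (convergence guaranteed)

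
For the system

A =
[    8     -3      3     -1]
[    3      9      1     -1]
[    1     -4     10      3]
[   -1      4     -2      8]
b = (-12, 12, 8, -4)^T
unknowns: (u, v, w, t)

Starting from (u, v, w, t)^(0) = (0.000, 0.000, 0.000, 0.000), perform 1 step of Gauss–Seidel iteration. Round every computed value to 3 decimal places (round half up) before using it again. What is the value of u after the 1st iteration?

-1.500

Iteration 1:
  u = (-12 - (-3)·0.000 - (3)·0.000 - (-1)·0.000) / (8) = -1.500
  v = (12 - (3)·-1.500 - (1)·0.000 - (-1)·0.000) / (9) = 1.833
  w = (8 - (1)·-1.500 - (-4)·1.833 - (3)·0.000) / (10) = 1.683
  t = (-4 - (-1)·-1.500 - (4)·1.833 - (-2)·1.683) / (8) = -1.183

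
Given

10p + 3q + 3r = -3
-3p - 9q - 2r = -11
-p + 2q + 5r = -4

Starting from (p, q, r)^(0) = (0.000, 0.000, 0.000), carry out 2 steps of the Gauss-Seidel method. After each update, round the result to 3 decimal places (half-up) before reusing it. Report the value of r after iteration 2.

Iteration 1:
  p = (-3 - (3)·0.000 - (3)·0.000) / (10) = -0.300
  q = (-11 - (-3)·-0.300 - (-2)·0.000) / (-9) = 1.322
  r = (-4 - (-1)·-0.300 - (2)·1.322) / (5) = -1.389
Iteration 2:
  p = (-3 - (3)·1.322 - (3)·-1.389) / (10) = -0.280
  q = (-11 - (-3)·-0.280 - (-2)·-1.389) / (-9) = 1.624
  r = (-4 - (-1)·-0.280 - (2)·1.624) / (5) = -1.506

-1.506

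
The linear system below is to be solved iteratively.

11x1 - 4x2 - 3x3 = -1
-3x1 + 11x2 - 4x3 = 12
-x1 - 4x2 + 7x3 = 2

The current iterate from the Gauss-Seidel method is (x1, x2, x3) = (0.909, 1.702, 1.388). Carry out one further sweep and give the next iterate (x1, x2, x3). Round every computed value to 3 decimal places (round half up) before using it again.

(0.907, 1.843, 1.468)

One sweep:
  x1 = (-1 - (-4)·1.702 - (-3)·1.388) / (11) = 0.907
  x2 = (12 - (-3)·0.907 - (-4)·1.388) / (11) = 1.843
  x3 = (2 - (-1)·0.907 - (-4)·1.843) / (7) = 1.468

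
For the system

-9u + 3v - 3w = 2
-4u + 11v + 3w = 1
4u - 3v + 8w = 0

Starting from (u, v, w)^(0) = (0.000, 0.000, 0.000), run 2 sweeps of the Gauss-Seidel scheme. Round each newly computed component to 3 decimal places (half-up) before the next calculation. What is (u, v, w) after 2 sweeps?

(-0.257, -0.034, 0.116)

Iteration 1:
  u = (2 - (3)·0.000 - (-3)·0.000) / (-9) = -0.222
  v = (1 - (-4)·-0.222 - (3)·0.000) / (11) = 0.010
  w = (0 - (4)·-0.222 - (-3)·0.010) / (8) = 0.115
Iteration 2:
  u = (2 - (3)·0.010 - (-3)·0.115) / (-9) = -0.257
  v = (1 - (-4)·-0.257 - (3)·0.115) / (11) = -0.034
  w = (0 - (4)·-0.257 - (-3)·-0.034) / (8) = 0.116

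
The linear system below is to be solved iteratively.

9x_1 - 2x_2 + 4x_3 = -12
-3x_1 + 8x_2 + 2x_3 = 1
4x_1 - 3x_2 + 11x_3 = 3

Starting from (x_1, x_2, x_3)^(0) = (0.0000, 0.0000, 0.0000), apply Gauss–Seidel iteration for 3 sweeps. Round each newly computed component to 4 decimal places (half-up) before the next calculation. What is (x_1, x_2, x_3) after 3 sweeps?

Iteration 1:
  x_1 = (-12 - (-2)·0.0000 - (4)·0.0000) / (9) = -1.3333
  x_2 = (1 - (-3)·-1.3333 - (2)·0.0000) / (8) = -0.3750
  x_3 = (3 - (4)·-1.3333 - (-3)·-0.3750) / (11) = 0.6553
Iteration 2:
  x_1 = (-12 - (-2)·-0.3750 - (4)·0.6553) / (9) = -1.7079
  x_2 = (1 - (-3)·-1.7079 - (2)·0.6553) / (8) = -0.6793
  x_3 = (3 - (4)·-1.7079 - (-3)·-0.6793) / (11) = 0.7085
Iteration 3:
  x_1 = (-12 - (-2)·-0.6793 - (4)·0.7085) / (9) = -1.7992
  x_2 = (1 - (-3)·-1.7992 - (2)·0.7085) / (8) = -0.7268
  x_3 = (3 - (4)·-1.7992 - (-3)·-0.7268) / (11) = 0.7288

(-1.7992, -0.7268, 0.7288)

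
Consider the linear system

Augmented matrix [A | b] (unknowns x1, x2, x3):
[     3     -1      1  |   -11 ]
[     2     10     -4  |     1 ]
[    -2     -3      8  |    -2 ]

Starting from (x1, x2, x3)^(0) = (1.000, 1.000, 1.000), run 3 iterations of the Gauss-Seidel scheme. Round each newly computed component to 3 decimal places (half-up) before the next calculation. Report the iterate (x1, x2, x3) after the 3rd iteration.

Iteration 1:
  x1 = (-11 - (-1)·1.000 - (1)·1.000) / (3) = -3.667
  x2 = (1 - (2)·-3.667 - (-4)·1.000) / (10) = 1.233
  x3 = (-2 - (-2)·-3.667 - (-3)·1.233) / (8) = -0.704
Iteration 2:
  x1 = (-11 - (-1)·1.233 - (1)·-0.704) / (3) = -3.021
  x2 = (1 - (2)·-3.021 - (-4)·-0.704) / (10) = 0.423
  x3 = (-2 - (-2)·-3.021 - (-3)·0.423) / (8) = -0.847
Iteration 3:
  x1 = (-11 - (-1)·0.423 - (1)·-0.847) / (3) = -3.243
  x2 = (1 - (2)·-3.243 - (-4)·-0.847) / (10) = 0.410
  x3 = (-2 - (-2)·-3.243 - (-3)·0.410) / (8) = -0.907

(-3.243, 0.410, -0.907)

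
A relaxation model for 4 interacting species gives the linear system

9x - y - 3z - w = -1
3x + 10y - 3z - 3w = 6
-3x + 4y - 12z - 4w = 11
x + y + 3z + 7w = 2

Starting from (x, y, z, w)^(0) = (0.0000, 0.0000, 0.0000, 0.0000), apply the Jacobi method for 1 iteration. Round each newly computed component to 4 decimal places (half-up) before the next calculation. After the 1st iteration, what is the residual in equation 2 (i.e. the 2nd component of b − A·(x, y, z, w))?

Iteration 1:
  x = (-1 - (-1)·0.0000 - (-3)·0.0000 - (-1)·0.0000) / (9) = -0.1111
  y = (6 - (3)·0.0000 - (-3)·0.0000 - (-3)·0.0000) / (10) = 0.6000
  z = (11 - (-3)·0.0000 - (4)·0.0000 - (-4)·0.0000) / (-12) = -0.9167
  w = (2 - (1)·0.0000 - (1)·0.0000 - (3)·0.0000) / (7) = 0.2857
Residual b − A·x = (-1.8645, -1.5597, -1.5909, 2.2613)

-1.5597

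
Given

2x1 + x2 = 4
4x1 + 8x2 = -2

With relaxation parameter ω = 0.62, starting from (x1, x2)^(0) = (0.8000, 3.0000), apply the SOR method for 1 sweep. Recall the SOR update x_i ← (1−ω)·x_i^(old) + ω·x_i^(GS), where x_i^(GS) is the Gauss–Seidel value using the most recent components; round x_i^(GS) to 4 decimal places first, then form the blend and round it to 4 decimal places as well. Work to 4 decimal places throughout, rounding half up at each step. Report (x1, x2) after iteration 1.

Iteration 1:
  x1: GS value = (4 - (1)·3.0000) / (2) = 0.5000;  x1 ← (1−ω)·0.8000 + ω·0.5000 = 0.6140
  x2: GS value = (-2 - (4)·0.6140) / (8) = -0.5570;  x2 ← (1−ω)·3.0000 + ω·-0.5570 = 0.7947

(0.6140, 0.7947)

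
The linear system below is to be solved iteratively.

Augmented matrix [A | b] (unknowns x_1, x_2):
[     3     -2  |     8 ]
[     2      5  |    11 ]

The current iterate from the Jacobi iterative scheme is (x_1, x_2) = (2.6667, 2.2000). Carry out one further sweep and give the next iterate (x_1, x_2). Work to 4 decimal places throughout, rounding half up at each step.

One sweep:
  x_1 = (8 - (-2)·2.2000) / (3) = 4.1333
  x_2 = (11 - (2)·2.6667) / (5) = 1.1333

(4.1333, 1.1333)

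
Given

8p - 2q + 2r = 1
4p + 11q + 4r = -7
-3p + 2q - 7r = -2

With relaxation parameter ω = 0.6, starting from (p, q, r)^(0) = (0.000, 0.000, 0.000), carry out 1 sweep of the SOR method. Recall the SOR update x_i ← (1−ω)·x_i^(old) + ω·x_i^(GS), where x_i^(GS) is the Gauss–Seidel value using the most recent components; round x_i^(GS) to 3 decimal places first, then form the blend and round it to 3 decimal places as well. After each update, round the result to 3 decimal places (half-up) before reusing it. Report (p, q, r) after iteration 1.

Iteration 1:
  p: GS value = (1 - (-2)·0.000 - (2)·0.000) / (8) = 0.125;  p ← (1−ω)·0.000 + ω·0.125 = 0.075
  q: GS value = (-7 - (4)·0.075 - (4)·0.000) / (11) = -0.664;  q ← (1−ω)·0.000 + ω·-0.664 = -0.398
  r: GS value = (-2 - (-3)·0.075 - (2)·-0.398) / (-7) = 0.140;  r ← (1−ω)·0.000 + ω·0.140 = 0.084

(0.075, -0.398, 0.084)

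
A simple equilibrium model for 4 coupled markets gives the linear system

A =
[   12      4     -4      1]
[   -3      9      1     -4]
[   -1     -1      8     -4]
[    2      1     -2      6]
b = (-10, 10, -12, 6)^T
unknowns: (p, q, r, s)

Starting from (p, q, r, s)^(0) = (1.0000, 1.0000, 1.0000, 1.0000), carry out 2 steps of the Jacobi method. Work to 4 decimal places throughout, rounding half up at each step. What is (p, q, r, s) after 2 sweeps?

(-1.7454, 1.2592, -0.9757, 0.7593)

Iteration 1:
  p = (-10 - (4)·1.0000 - (-4)·1.0000 - (1)·1.0000) / (12) = -0.9167
  q = (10 - (-3)·1.0000 - (1)·1.0000 - (-4)·1.0000) / (9) = 1.7778
  r = (-12 - (-1)·1.0000 - (-1)·1.0000 - (-4)·1.0000) / (8) = -0.7500
  s = (6 - (2)·1.0000 - (1)·1.0000 - (-2)·1.0000) / (6) = 0.8333
Iteration 2:
  p = (-10 - (4)·1.7778 - (-4)·-0.7500 - (1)·0.8333) / (12) = -1.7454
  q = (10 - (-3)·-0.9167 - (1)·-0.7500 - (-4)·0.8333) / (9) = 1.2592
  r = (-12 - (-1)·-0.9167 - (-1)·1.7778 - (-4)·0.8333) / (8) = -0.9757
  s = (6 - (2)·-0.9167 - (1)·1.7778 - (-2)·-0.7500) / (6) = 0.7593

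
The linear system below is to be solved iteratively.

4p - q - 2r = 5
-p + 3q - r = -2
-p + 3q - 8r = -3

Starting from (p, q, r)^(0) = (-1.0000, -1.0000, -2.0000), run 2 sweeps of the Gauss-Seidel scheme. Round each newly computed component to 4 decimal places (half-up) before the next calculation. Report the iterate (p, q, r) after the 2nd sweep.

(0.8542, -0.4236, 0.1094)

Iteration 1:
  p = (5 - (-1)·-1.0000 - (-2)·-2.0000) / (4) = 0.0000
  q = (-2 - (-1)·0.0000 - (-1)·-2.0000) / (3) = -1.3333
  r = (-3 - (-1)·0.0000 - (3)·-1.3333) / (-8) = -0.1250
Iteration 2:
  p = (5 - (-1)·-1.3333 - (-2)·-0.1250) / (4) = 0.8542
  q = (-2 - (-1)·0.8542 - (-1)·-0.1250) / (3) = -0.4236
  r = (-3 - (-1)·0.8542 - (3)·-0.4236) / (-8) = 0.1094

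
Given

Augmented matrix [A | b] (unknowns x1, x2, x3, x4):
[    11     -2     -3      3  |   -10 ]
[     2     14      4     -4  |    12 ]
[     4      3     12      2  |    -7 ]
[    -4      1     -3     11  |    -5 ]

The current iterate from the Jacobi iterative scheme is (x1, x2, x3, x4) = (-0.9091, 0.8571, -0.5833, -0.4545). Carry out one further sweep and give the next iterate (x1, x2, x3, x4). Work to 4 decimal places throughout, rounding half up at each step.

One sweep:
  x1 = (-10 - (-2)·0.8571 - (-3)·-0.5833 - (3)·-0.4545) / (11) = -0.7884
  x2 = (12 - (2)·-0.9091 - (4)·-0.5833 - (-4)·-0.4545) / (14) = 1.0238
  x3 = (-7 - (4)·-0.9091 - (3)·0.8571 - (2)·-0.4545) / (12) = -0.4188
  x4 = (-5 - (-4)·-0.9091 - (1)·0.8571 - (-3)·-0.5833) / (11) = -1.0221

(-0.7884, 1.0238, -0.4188, -1.0221)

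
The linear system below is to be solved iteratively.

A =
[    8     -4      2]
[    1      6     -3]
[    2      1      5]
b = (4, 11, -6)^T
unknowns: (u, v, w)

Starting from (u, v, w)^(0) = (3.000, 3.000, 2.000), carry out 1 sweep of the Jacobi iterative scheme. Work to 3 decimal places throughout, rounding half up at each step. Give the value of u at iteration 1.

1.500

Iteration 1:
  u = (4 - (-4)·3.000 - (2)·2.000) / (8) = 1.500
  v = (11 - (1)·3.000 - (-3)·2.000) / (6) = 2.333
  w = (-6 - (2)·3.000 - (1)·3.000) / (5) = -3.000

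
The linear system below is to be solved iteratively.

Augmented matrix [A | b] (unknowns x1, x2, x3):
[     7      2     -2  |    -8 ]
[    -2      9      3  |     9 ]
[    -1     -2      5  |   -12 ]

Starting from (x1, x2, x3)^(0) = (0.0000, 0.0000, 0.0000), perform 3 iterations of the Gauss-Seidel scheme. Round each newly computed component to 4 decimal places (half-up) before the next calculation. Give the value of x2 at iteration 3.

1.2752

Iteration 1:
  x1 = (-8 - (2)·0.0000 - (-2)·0.0000) / (7) = -1.1429
  x2 = (9 - (-2)·-1.1429 - (3)·0.0000) / (9) = 0.7460
  x3 = (-12 - (-1)·-1.1429 - (-2)·0.7460) / (5) = -2.3302
Iteration 2:
  x1 = (-8 - (2)·0.7460 - (-2)·-2.3302) / (7) = -2.0218
  x2 = (9 - (-2)·-2.0218 - (3)·-2.3302) / (9) = 1.3274
  x3 = (-12 - (-1)·-2.0218 - (-2)·1.3274) / (5) = -2.2734
Iteration 3:
  x1 = (-8 - (2)·1.3274 - (-2)·-2.2734) / (7) = -2.1717
  x2 = (9 - (-2)·-2.1717 - (3)·-2.2734) / (9) = 1.2752
  x3 = (-12 - (-1)·-2.1717 - (-2)·1.2752) / (5) = -2.3243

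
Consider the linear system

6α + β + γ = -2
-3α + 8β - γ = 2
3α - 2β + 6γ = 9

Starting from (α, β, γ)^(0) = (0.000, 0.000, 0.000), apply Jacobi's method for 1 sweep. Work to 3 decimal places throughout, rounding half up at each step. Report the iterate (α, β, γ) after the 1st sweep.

(-0.333, 0.250, 1.500)

Iteration 1:
  α = (-2 - (1)·0.000 - (1)·0.000) / (6) = -0.333
  β = (2 - (-3)·0.000 - (-1)·0.000) / (8) = 0.250
  γ = (9 - (3)·0.000 - (-2)·0.000) / (6) = 1.500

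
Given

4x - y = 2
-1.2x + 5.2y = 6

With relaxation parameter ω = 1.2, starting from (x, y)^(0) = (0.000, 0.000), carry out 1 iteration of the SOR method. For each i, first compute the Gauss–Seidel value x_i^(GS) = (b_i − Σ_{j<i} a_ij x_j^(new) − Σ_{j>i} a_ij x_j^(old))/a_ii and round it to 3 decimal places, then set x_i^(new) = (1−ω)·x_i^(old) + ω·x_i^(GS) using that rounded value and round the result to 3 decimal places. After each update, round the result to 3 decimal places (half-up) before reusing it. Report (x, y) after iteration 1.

Iteration 1:
  x: GS value = (2 - (-1)·0.000) / (4) = 0.500;  x ← (1−ω)·0.000 + ω·0.500 = 0.600
  y: GS value = (6 - (-1.2)·0.600) / (5.2) = 1.292;  y ← (1−ω)·0.000 + ω·1.292 = 1.550

(0.600, 1.550)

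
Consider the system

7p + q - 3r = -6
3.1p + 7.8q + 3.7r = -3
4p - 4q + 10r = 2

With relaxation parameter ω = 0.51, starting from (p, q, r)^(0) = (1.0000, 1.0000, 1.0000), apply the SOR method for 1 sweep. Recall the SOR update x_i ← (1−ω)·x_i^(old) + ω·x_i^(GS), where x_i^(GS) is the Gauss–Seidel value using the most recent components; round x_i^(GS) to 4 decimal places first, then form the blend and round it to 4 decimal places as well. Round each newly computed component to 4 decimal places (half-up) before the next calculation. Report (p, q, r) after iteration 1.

(0.1986, 0.0117, 0.5539)

Iteration 1:
  p: GS value = (-6 - (1)·1.0000 - (-3)·1.0000) / (7) = -0.5714;  p ← (1−ω)·1.0000 + ω·-0.5714 = 0.1986
  q: GS value = (-3 - (3.1)·0.1986 - (3.7)·1.0000) / (7.8) = -0.9379;  q ← (1−ω)·1.0000 + ω·-0.9379 = 0.0117
  r: GS value = (2 - (4)·0.1986 - (-4)·0.0117) / (10) = 0.1252;  r ← (1−ω)·1.0000 + ω·0.1252 = 0.5539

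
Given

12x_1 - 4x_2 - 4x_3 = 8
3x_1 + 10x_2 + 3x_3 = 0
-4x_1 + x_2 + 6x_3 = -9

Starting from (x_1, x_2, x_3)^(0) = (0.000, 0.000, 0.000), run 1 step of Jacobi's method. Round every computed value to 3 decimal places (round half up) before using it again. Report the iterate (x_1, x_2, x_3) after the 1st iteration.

Iteration 1:
  x_1 = (8 - (-4)·0.000 - (-4)·0.000) / (12) = 0.667
  x_2 = (0 - (3)·0.000 - (3)·0.000) / (10) = 0.000
  x_3 = (-9 - (-4)·0.000 - (1)·0.000) / (6) = -1.500

(0.667, 0.000, -1.500)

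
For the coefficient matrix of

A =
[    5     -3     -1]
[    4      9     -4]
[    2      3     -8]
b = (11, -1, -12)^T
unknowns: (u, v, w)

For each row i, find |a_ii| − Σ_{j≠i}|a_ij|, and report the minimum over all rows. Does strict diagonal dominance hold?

row 1: |5| − (3+1) = 1
row 2: |9| − (4+4) = 1
row 3: |-8| − (2+3) = 3
minimum over rows = 1 → strictly diagonally dominant (convergence guaranteed)

1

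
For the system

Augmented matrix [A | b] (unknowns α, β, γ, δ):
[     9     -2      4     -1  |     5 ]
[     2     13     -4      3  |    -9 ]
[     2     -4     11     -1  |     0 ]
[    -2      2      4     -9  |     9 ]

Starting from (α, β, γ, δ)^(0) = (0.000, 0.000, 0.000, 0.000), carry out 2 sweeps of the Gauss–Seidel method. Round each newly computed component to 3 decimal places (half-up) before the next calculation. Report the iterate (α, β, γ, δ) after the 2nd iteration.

(0.390, -0.532, -0.398, -1.382)

Iteration 1:
  α = (5 - (-2)·0.000 - (4)·0.000 - (-1)·0.000) / (9) = 0.556
  β = (-9 - (2)·0.556 - (-4)·0.000 - (3)·0.000) / (13) = -0.778
  γ = (0 - (2)·0.556 - (-4)·-0.778 - (-1)·0.000) / (11) = -0.384
  δ = (9 - (-2)·0.556 - (2)·-0.778 - (4)·-0.384) / (-9) = -1.467
Iteration 2:
  α = (5 - (-2)·-0.778 - (4)·-0.384 - (-1)·-1.467) / (9) = 0.390
  β = (-9 - (2)·0.390 - (-4)·-0.384 - (3)·-1.467) / (13) = -0.532
  γ = (0 - (2)·0.390 - (-4)·-0.532 - (-1)·-1.467) / (11) = -0.398
  δ = (9 - (-2)·0.390 - (2)·-0.532 - (4)·-0.398) / (-9) = -1.382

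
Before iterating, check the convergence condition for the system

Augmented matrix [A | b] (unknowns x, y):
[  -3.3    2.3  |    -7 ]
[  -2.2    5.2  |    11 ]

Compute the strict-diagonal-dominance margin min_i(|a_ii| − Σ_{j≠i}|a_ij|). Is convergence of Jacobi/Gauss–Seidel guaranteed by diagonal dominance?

row 1: |-3.3| − (2.3) = 1
row 2: |5.2| − (2.2) = 3
minimum over rows = 1 → strictly diagonally dominant (convergence guaranteed)

1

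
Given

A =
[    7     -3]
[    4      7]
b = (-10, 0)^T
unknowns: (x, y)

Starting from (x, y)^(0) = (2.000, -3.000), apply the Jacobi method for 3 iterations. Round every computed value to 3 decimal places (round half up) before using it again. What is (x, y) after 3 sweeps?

Iteration 1:
  x = (-10 - (-3)·-3.000) / (7) = -2.714
  y = (0 - (4)·2.000) / (7) = -1.143
Iteration 2:
  x = (-10 - (-3)·-1.143) / (7) = -1.918
  y = (0 - (4)·-2.714) / (7) = 1.551
Iteration 3:
  x = (-10 - (-3)·1.551) / (7) = -0.764
  y = (0 - (4)·-1.918) / (7) = 1.096

(-0.764, 1.096)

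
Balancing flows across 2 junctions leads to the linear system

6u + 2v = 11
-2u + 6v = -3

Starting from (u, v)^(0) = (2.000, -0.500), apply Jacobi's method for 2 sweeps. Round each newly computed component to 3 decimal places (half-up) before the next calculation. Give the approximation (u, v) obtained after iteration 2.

(1.778, 0.167)

Iteration 1:
  u = (11 - (2)·-0.500) / (6) = 2.000
  v = (-3 - (-2)·2.000) / (6) = 0.167
Iteration 2:
  u = (11 - (2)·0.167) / (6) = 1.778
  v = (-3 - (-2)·2.000) / (6) = 0.167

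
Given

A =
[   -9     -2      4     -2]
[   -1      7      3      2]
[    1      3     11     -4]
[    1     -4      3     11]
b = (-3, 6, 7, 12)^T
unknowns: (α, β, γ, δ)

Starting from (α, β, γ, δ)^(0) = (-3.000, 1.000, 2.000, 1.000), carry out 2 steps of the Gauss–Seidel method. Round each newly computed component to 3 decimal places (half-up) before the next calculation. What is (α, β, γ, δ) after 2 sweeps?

Iteration 1:
  α = (-3 - (-2)·1.000 - (4)·2.000 - (-2)·1.000) / (-9) = 0.778
  β = (6 - (-1)·0.778 - (3)·2.000 - (2)·1.000) / (7) = -0.175
  γ = (7 - (1)·0.778 - (3)·-0.175 - (-4)·1.000) / (11) = 0.977
  δ = (12 - (1)·0.778 - (-4)·-0.175 - (3)·0.977) / (11) = 0.690
Iteration 2:
  α = (-3 - (-2)·-0.175 - (4)·0.977 - (-2)·0.690) / (-9) = 0.653
  β = (6 - (-1)·0.653 - (3)·0.977 - (2)·0.690) / (7) = 0.335
  γ = (7 - (1)·0.653 - (3)·0.335 - (-4)·0.690) / (11) = 0.737
  δ = (12 - (1)·0.653 - (-4)·0.335 - (3)·0.737) / (11) = 0.952

(0.653, 0.335, 0.737, 0.952)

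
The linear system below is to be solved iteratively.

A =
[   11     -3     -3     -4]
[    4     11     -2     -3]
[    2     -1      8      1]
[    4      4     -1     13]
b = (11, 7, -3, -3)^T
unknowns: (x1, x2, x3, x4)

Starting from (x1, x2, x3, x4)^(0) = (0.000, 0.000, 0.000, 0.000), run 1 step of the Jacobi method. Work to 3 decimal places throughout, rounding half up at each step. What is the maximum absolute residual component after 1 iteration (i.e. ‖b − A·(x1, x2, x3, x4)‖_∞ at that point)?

6.916

Iteration 1:
  x1 = (11 - (-3)·0.000 - (-3)·0.000 - (-4)·0.000) / (11) = 1.000
  x2 = (7 - (4)·0.000 - (-2)·0.000 - (-3)·0.000) / (11) = 0.636
  x3 = (-3 - (2)·0.000 - (-1)·0.000 - (1)·0.000) / (8) = -0.375
  x4 = (-3 - (4)·0.000 - (4)·0.000 - (-1)·0.000) / (13) = -0.231
Residual b − A·x = (-0.141, -5.439, -1.133, -6.916); ∞-norm = 6.916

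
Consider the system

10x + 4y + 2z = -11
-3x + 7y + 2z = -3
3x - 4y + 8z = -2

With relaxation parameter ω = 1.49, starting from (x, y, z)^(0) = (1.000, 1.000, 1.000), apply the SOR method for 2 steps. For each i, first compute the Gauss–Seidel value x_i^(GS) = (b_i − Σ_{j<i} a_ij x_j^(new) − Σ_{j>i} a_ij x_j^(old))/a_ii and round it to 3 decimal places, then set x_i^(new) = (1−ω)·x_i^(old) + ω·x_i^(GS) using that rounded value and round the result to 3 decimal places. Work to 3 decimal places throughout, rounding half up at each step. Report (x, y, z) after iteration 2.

(2.447, 3.385, 1.650)

Iteration 1:
  x: GS value = (-11 - (4)·1.000 - (2)·1.000) / (10) = -1.700;  x ← (1−ω)·1.000 + ω·-1.700 = -3.023
  y: GS value = (-3 - (-3)·-3.023 - (2)·1.000) / (7) = -2.010;  y ← (1−ω)·1.000 + ω·-2.010 = -3.485
  z: GS value = (-2 - (3)·-3.023 - (-4)·-3.485) / (8) = -0.859;  z ← (1−ω)·1.000 + ω·-0.859 = -1.770
Iteration 2:
  x: GS value = (-11 - (4)·-3.485 - (2)·-1.770) / (10) = 0.648;  x ← (1−ω)·-3.023 + ω·0.648 = 2.447
  y: GS value = (-3 - (-3)·2.447 - (2)·-1.770) / (7) = 1.126;  y ← (1−ω)·-3.485 + ω·1.126 = 3.385
  z: GS value = (-2 - (3)·2.447 - (-4)·3.385) / (8) = 0.525;  z ← (1−ω)·-1.770 + ω·0.525 = 1.650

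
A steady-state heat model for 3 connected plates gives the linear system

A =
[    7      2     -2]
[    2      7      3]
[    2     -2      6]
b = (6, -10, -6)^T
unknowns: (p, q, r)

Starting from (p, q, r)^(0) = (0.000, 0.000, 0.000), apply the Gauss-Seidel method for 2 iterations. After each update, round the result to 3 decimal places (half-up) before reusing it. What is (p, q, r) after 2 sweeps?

(0.809, -0.870, -1.560)

Iteration 1:
  p = (6 - (2)·0.000 - (-2)·0.000) / (7) = 0.857
  q = (-10 - (2)·0.857 - (3)·0.000) / (7) = -1.673
  r = (-6 - (2)·0.857 - (-2)·-1.673) / (6) = -1.843
Iteration 2:
  p = (6 - (2)·-1.673 - (-2)·-1.843) / (7) = 0.809
  q = (-10 - (2)·0.809 - (3)·-1.843) / (7) = -0.870
  r = (-6 - (2)·0.809 - (-2)·-0.870) / (6) = -1.560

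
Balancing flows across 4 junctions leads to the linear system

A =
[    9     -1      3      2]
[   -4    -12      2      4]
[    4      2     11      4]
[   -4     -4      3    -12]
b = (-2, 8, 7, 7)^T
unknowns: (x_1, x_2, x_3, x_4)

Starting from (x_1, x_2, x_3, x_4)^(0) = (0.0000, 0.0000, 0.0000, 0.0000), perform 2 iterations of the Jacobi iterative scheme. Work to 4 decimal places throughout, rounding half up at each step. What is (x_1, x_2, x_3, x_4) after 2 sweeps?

Iteration 1:
  x_1 = (-2 - (-1)·0.0000 - (3)·0.0000 - (2)·0.0000) / (9) = -0.2222
  x_2 = (8 - (-4)·0.0000 - (2)·0.0000 - (4)·0.0000) / (-12) = -0.6667
  x_3 = (7 - (4)·0.0000 - (2)·0.0000 - (4)·0.0000) / (11) = 0.6364
  x_4 = (7 - (-4)·0.0000 - (-4)·0.0000 - (3)·0.0000) / (-12) = -0.5833
Iteration 2:
  x_1 = (-2 - (-1)·-0.6667 - (3)·0.6364 - (2)·-0.5833) / (9) = -0.3788
  x_2 = (8 - (-4)·-0.2222 - (2)·0.6364 - (4)·-0.5833) / (-12) = -0.6810
  x_3 = (7 - (4)·-0.2222 - (2)·-0.6667 - (4)·-0.5833) / (11) = 1.0505
  x_4 = (7 - (-4)·-0.2222 - (-4)·-0.6667 - (3)·0.6364) / (-12) = -0.1279

(-0.3788, -0.6810, 1.0505, -0.1279)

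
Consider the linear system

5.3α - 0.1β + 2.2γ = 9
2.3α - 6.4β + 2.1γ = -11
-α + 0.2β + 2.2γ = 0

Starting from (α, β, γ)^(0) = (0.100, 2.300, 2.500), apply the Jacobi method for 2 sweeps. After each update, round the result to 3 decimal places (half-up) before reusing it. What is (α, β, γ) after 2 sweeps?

(1.815, 1.918, 0.086)

Iteration 1:
  α = (9 - (-0.1)·2.300 - (2.2)·2.500) / (5.3) = 0.704
  β = (-11 - (2.3)·0.100 - (2.1)·2.500) / (-6.4) = 2.575
  γ = (0 - (-1)·0.100 - (0.2)·2.300) / (2.2) = -0.164
Iteration 2:
  α = (9 - (-0.1)·2.575 - (2.2)·-0.164) / (5.3) = 1.815
  β = (-11 - (2.3)·0.704 - (2.1)·-0.164) / (-6.4) = 1.918
  γ = (0 - (-1)·0.704 - (0.2)·2.575) / (2.2) = 0.086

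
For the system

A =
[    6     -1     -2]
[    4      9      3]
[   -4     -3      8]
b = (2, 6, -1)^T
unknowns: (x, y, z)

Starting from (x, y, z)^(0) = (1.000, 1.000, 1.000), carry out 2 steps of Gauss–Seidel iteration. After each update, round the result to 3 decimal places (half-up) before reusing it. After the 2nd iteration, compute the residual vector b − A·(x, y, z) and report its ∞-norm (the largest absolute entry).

0.327

Iteration 1:
  x = (2 - (-1)·1.000 - (-2)·1.000) / (6) = 0.833
  y = (6 - (4)·0.833 - (3)·1.000) / (9) = -0.037
  z = (-1 - (-4)·0.833 - (-3)·-0.037) / (8) = 0.278
Iteration 2:
  x = (2 - (-1)·-0.037 - (-2)·0.278) / (6) = 0.420
  y = (6 - (4)·0.420 - (3)·0.278) / (9) = 0.387
  z = (-1 - (-4)·0.420 - (-3)·0.387) / (8) = 0.230
Residual b − A·x = (0.327, 0.147, 0.001); ∞-norm = 0.327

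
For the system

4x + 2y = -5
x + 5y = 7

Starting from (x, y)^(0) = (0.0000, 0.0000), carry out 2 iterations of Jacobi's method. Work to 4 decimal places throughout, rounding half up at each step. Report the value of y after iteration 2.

1.6500

Iteration 1:
  x = (-5 - (2)·0.0000) / (4) = -1.2500
  y = (7 - (1)·0.0000) / (5) = 1.4000
Iteration 2:
  x = (-5 - (2)·1.4000) / (4) = -1.9500
  y = (7 - (1)·-1.2500) / (5) = 1.6500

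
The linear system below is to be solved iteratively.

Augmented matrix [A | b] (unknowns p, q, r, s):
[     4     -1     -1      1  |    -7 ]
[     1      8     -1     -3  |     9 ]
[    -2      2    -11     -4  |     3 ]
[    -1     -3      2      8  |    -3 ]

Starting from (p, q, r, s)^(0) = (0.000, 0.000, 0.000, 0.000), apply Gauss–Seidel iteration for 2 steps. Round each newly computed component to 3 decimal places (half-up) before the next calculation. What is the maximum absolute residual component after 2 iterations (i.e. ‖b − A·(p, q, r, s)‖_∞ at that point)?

0.154

Iteration 1:
  p = (-7 - (-1)·0.000 - (-1)·0.000 - (1)·0.000) / (4) = -1.750
  q = (9 - (1)·-1.750 - (-1)·0.000 - (-3)·0.000) / (8) = 1.344
  r = (3 - (-2)·-1.750 - (2)·1.344 - (-4)·0.000) / (-11) = 0.290
  s = (-3 - (-1)·-1.750 - (-3)·1.344 - (2)·0.290) / (8) = -0.162
Iteration 2:
  p = (-7 - (-1)·1.344 - (-1)·0.290 - (1)·-0.162) / (4) = -1.301
  q = (9 - (1)·-1.301 - (-1)·0.290 - (-3)·-0.162) / (8) = 1.263
  r = (3 - (-2)·-1.301 - (2)·1.263 - (-4)·-0.162) / (-11) = 0.252
  s = (-3 - (-1)·-1.301 - (-3)·1.263 - (2)·0.252) / (8) = -0.127
Residual b − A·x = (-0.154, 0.068, 0.136, 0.000); ∞-norm = 0.154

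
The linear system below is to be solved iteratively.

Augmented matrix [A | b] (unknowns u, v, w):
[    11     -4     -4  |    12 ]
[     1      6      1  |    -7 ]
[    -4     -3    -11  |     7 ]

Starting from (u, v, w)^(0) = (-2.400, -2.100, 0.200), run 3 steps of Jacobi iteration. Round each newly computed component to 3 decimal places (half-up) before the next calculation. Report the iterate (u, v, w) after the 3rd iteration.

Iteration 1:
  u = (12 - (-4)·-2.100 - (-4)·0.200) / (11) = 0.400
  v = (-7 - (1)·-2.400 - (1)·0.200) / (6) = -0.800
  w = (7 - (-4)·-2.400 - (-3)·-2.100) / (-11) = 0.809
Iteration 2:
  u = (12 - (-4)·-0.800 - (-4)·0.809) / (11) = 1.094
  v = (-7 - (1)·0.400 - (1)·0.809) / (6) = -1.368
  w = (7 - (-4)·0.400 - (-3)·-0.800) / (-11) = -0.564
Iteration 3:
  u = (12 - (-4)·-1.368 - (-4)·-0.564) / (11) = 0.388
  v = (-7 - (1)·1.094 - (1)·-0.564) / (6) = -1.255
  w = (7 - (-4)·1.094 - (-3)·-1.368) / (-11) = -0.661

(0.388, -1.255, -0.661)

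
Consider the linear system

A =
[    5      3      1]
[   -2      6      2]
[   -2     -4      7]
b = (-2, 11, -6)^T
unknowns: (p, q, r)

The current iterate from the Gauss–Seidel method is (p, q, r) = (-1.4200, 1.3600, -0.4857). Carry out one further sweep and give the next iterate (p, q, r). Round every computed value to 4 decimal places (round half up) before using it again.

(-1.1189, 1.6223, -0.2498)

One sweep:
  p = (-2 - (3)·1.3600 - (1)·-0.4857) / (5) = -1.1189
  q = (11 - (-2)·-1.1189 - (2)·-0.4857) / (6) = 1.6223
  r = (-6 - (-2)·-1.1189 - (-4)·1.6223) / (7) = -0.2498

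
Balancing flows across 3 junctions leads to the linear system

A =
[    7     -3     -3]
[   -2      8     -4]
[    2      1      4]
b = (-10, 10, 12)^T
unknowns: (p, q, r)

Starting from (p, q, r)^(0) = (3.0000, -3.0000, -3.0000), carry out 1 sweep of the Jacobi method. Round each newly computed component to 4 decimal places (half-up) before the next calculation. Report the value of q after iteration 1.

0.5000

Iteration 1:
  p = (-10 - (-3)·-3.0000 - (-3)·-3.0000) / (7) = -4.0000
  q = (10 - (-2)·3.0000 - (-4)·-3.0000) / (8) = 0.5000
  r = (12 - (2)·3.0000 - (1)·-3.0000) / (4) = 2.2500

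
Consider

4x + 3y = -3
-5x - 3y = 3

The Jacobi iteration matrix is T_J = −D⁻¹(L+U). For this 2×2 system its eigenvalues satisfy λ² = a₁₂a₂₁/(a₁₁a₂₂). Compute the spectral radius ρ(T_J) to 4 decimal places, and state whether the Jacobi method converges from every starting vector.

a₁₂a₂₁/(a₁₁a₂₂) = (3)·(-5) / ((4)·(-3)) = 1.250000
ρ = √|1.250000| = √1.250000 = 1.1180
ρ > 1, so Jacobi diverges

1.1180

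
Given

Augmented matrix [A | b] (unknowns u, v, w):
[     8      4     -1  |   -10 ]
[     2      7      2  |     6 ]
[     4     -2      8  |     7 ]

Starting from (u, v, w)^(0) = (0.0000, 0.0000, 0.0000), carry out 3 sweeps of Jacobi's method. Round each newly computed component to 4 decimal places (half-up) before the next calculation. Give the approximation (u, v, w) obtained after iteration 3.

(-1.5179, 0.8157, 1.9007)

Iteration 1:
  u = (-10 - (4)·0.0000 - (-1)·0.0000) / (8) = -1.2500
  v = (6 - (2)·0.0000 - (2)·0.0000) / (7) = 0.8571
  w = (7 - (4)·0.0000 - (-2)·0.0000) / (8) = 0.8750
Iteration 2:
  u = (-10 - (4)·0.8571 - (-1)·0.8750) / (8) = -1.5692
  v = (6 - (2)·-1.2500 - (2)·0.8750) / (7) = 0.9643
  w = (7 - (4)·-1.2500 - (-2)·0.8571) / (8) = 1.7143
Iteration 3:
  u = (-10 - (4)·0.9643 - (-1)·1.7143) / (8) = -1.5179
  v = (6 - (2)·-1.5692 - (2)·1.7143) / (7) = 0.8157
  w = (7 - (4)·-1.5692 - (-2)·0.9643) / (8) = 1.9007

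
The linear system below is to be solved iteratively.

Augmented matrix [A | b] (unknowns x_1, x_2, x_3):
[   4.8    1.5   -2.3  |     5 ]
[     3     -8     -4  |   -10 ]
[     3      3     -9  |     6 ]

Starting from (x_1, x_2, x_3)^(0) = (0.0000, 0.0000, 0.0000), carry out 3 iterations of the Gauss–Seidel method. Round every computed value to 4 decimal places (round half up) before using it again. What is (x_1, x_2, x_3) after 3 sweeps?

(0.6140, 1.4780, 0.0307)

Iteration 1:
  x_1 = (5 - (1.5)·0.0000 - (-2.3)·0.0000) / (4.8) = 1.0417
  x_2 = (-10 - (3)·1.0417 - (-4)·0.0000) / (-8) = 1.6406
  x_3 = (6 - (3)·1.0417 - (3)·1.6406) / (-9) = 0.2274
Iteration 2:
  x_1 = (5 - (1.5)·1.6406 - (-2.3)·0.2274) / (4.8) = 0.6379
  x_2 = (-10 - (3)·0.6379 - (-4)·0.2274) / (-8) = 1.3755
  x_3 = (6 - (3)·0.6379 - (3)·1.3755) / (-9) = 0.0045
Iteration 3:
  x_1 = (5 - (1.5)·1.3755 - (-2.3)·0.0045) / (4.8) = 0.6140
  x_2 = (-10 - (3)·0.6140 - (-4)·0.0045) / (-8) = 1.4780
  x_3 = (6 - (3)·0.6140 - (3)·1.4780) / (-9) = 0.0307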